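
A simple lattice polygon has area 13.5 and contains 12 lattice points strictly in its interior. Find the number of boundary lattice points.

5

Pick's theorem gives A = I + B/2 − 1, so B = 2(A − I + 1) = 2(13.5 − 12 + 1) = 5.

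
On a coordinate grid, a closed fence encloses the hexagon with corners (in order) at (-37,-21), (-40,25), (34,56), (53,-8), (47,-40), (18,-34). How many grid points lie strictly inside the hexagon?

6174

By the shoelace formula, twice the signed area is |[(-37)·25 − (-40)·(-21)] + [(-40)·56 − 34·25] + [34·(-8) − 53·56] + [53·(-40) − 47·(-8)] + [47·(-34) − 18·(-40)] + [18·(-21) − (-37)·(-34)]| = 12353, so the area is 12353/2.
Along each edge there are gcd(|Δx|,|Δy|)+1 lattice points, so counting each shared vertex once the boundary has gcd(3,46) + gcd(74,31) + gcd(19,64) + gcd(6,32) + gcd(29,6) + gcd(55,13) = 1+1+1+2+1+1 = 7.
Pick's theorem gives I = A − B/2 + 1 = 12353/2 − 7/2 + 1 = 6174.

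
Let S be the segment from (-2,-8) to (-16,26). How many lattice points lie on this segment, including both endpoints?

3

The number of lattice points on a segment between lattice points is gcd(|Δx|,|Δy|) + 1 = gcd(14,34) + 1 = 2 + 1 = 3.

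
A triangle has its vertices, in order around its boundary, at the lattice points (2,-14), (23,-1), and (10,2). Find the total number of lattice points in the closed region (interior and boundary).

122

The shoelace formula gives twice the area as |[2·(-1) − 23·(-14)] + [23·2 − 10·(-1)] + [10·(-14) − 2·2]| = 232, so the area is 116.
Summing gcd(|Δx|,|Δy|) over the edges gives the boundary count: gcd(21,13) + gcd(13,3) + gcd(8,16) = 1+1+8 = 10.
Pick's theorem gives I = A − B/2 + 1 = 116 − 10/2 + 1 = 112, so the closed region contains I + B = 112 + 10 = 122 lattice points.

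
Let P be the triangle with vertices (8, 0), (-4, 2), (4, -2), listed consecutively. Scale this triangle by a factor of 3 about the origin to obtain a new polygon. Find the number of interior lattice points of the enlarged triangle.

133

The shoelace formula gives twice the area as |(8·2 − (-4)·0) + ((-4)·(-2) − 4·2) + (4·0 − 8·(-2))| = 32, so the area is 16.
The number of boundary lattice points is Σ gcd(|Δx|,|Δy|) = gcd(12,2) + gcd(8,4) + gcd(4,2) = 2+4+2 = 8.
Scaling by 3 multiplies the area by 3² = 9 (so the new area is 144) and multiplies the boundary lattice-point count by 3, giving 24.
By Pick's theorem, the interior count of the dilated polygon is 144 − 24/2 + 1 = 133.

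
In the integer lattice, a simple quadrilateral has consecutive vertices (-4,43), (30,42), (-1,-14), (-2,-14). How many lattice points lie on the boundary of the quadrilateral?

Summing gcd(|Δx|,|Δy|) over the edges gives the boundary count: gcd(34,1) + gcd(31,56) + gcd(1,0) + gcd(2,57) = 1+1+1+1 = 4.

4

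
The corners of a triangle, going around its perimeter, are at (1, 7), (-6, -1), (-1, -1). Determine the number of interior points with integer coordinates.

By the shoelace formula, twice the signed area is |[1·(-1) − (-6)·7] + [(-6)·(-1) − (-1)·(-1)] + [(-1)·7 − 1·(-1)]| = 40, so the area is 20.
The number of boundary lattice points is Σ gcd(|Δx|,|Δy|) = gcd(7,8) + gcd(5,0) + gcd(2,8) = 1+5+2 = 8.
By Pick's theorem A = I + B/2 − 1, so I = 20 − 8/2 + 1 = 17.

17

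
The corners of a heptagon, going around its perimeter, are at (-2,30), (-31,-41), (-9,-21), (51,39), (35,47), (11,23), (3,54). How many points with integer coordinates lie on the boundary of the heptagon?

The number of boundary lattice points is Σ gcd(|Δx|,|Δy|) = gcd(29,71) + gcd(22,20) + gcd(60,60) + gcd(16,8) + gcd(24,24) + gcd(8,31) + gcd(5,24) = 1+2+60+8+24+1+1 = 97.

97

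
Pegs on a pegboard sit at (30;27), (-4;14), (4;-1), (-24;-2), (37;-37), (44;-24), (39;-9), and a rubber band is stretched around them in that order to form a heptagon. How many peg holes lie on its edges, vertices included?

The number of boundary lattice points is Σ gcd(|Δx|,|Δy|) = gcd(34,13) + gcd(8,15) + gcd(28,1) + gcd(61,35) + gcd(7,13) + gcd(5,15) + gcd(9,36) = 1+1+1+1+1+5+9 = 19.

19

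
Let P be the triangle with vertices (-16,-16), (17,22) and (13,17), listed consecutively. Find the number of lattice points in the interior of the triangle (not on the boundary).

6

Using the shoelace formula, 2A = |((-16)·22 − 17·(-16)) + (17·17 − 13·22) + (13·(-16) − (-16)·17)| = 13, so the area is 6.5.
The number of boundary lattice points is Σ gcd(|Δx|,|Δy|) = gcd(33,38) + gcd(4,5) + gcd(29,33) = 1+1+1 = 3.
By Pick's theorem A = I + B/2 − 1, so I = 6.5 − 3/2 + 1 = 6.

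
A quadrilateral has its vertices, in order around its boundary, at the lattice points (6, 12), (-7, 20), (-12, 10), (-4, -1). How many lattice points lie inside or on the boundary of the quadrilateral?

The shoelace formula gives twice the area as |[6·20 − (-7)·12] + [(-7)·10 − (-12)·20] + [(-12)·(-1) − (-4)·10] + [(-4)·12 − 6·(-1)]| = 384, so the area is 192.
Summing gcd(|Δx|,|Δy|) over the edges gives the boundary count: gcd(13,8) + gcd(5,10) + gcd(8,11) + gcd(10,13) = 1+5+1+1 = 8.
Pick's theorem gives I = A − B/2 + 1 = 192 − 8/2 + 1 = 189, so the closed region contains I + B = 189 + 8 = 197 lattice points.

197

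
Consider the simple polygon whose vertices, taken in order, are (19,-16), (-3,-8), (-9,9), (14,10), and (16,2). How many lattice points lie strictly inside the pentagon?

By the shoelace formula, twice the signed area is |[19·(-8) − (-3)·(-16)] + [(-3)·9 − (-9)·(-8)] + [(-9)·10 − 14·9] + [14·2 − 16·10] + [16·(-16) − 19·2]| = 941, so the area is 941/2.
Along each edge there are gcd(|Δx|,|Δy|)+1 lattice points, so counting each shared vertex once the boundary has gcd(22,8) + gcd(6,17) + gcd(23,1) + gcd(2,8) + gcd(3,18) = 2+1+1+2+3 = 9.
Pick's theorem gives I = A − B/2 + 1 = 941/2 − 9/2 + 1 = 467.

467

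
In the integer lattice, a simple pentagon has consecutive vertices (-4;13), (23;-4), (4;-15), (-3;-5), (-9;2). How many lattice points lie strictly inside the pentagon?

Using the shoelace formula, 2A = |[(-4)·(-4) − 23·13] + [23·(-15) − 4·(-4)] + [4·(-5) − (-3)·(-15)] + [(-3)·2 − (-9)·(-5)] + [(-9)·13 − (-4)·2]| = 837, so the area is 837/2.
The number of boundary lattice points is Σ gcd(|Δx|,|Δy|) = gcd(27,17) + gcd(19,11) + gcd(7,10) + gcd(6,7) + gcd(5,11) = 1+1+1+1+1 = 5.
Pick's theorem gives I = A − B/2 + 1 = 837/2 − 5/2 + 1 = 417.

417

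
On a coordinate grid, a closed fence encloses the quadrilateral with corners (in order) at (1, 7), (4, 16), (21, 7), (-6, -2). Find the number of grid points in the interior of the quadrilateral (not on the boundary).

174

The shoelace formula gives twice the area as |[1·16 − 4·7] + [4·7 − 21·16] + [21·(-2) − (-6)·7] + [(-6)·7 − 1·(-2)]| = 360, so the area is 180.
Summing gcd(|Δx|,|Δy|) over the edges gives the boundary count: gcd(3,9) + gcd(17,9) + gcd(27,9) + gcd(7,9) = 3+1+9+1 = 14.
Pick's theorem gives I = A − B/2 + 1 = 180 − 14/2 + 1 = 174.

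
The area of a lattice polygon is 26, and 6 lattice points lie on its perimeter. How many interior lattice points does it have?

24

From Pick's theorem, I = A − B/2 + 1 = 26 − 6/2 + 1 = 24.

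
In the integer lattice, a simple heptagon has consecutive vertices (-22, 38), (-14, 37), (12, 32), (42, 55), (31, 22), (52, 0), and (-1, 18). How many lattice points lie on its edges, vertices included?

Along each edge there are gcd(|Δx|,|Δy|)+1 lattice points, so counting each shared vertex once the boundary has gcd(8,1) + gcd(26,5) + gcd(30,23) + gcd(11,33) + gcd(21,22) + gcd(53,18) + gcd(21,20) = 1+1+1+11+1+1+1 = 17.

17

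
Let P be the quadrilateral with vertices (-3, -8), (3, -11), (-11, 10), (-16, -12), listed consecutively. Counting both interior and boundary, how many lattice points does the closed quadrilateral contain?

Using the shoelace formula, 2A = |[(-3)·(-11) − 3·(-8)] + [3·10 − (-11)·(-11)] + [(-11)·(-12) − (-16)·10] + [(-16)·(-8) − (-3)·(-12)]| = 350, so the area is 175.
Along each edge there are gcd(|Δx|,|Δy|)+1 lattice points, so counting each shared vertex once the boundary has gcd(6,3) + gcd(14,21) + gcd(5,22) + gcd(13,4) = 3+7+1+1 = 12.
Pick's theorem gives I = A − B/2 + 1 = 175 − 12/2 + 1 = 170, so the closed region contains I + B = 170 + 12 = 182 lattice points.

182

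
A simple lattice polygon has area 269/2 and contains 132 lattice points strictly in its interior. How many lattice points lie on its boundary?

7

Pick's theorem gives A = I + B/2 − 1, so B = 2(A − I + 1) = 2(269/2 − 132 + 1) = 7.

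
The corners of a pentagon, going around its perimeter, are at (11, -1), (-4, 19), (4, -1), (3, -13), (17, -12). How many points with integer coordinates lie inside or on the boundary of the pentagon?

By the shoelace formula, twice the signed area is |[11·19 − (-4)·(-1)] + [(-4)·(-1) − 4·19] + [4·(-13) − 3·(-1)] + [3·(-12) − 17·(-13)] + [17·(-1) − 11·(-12)]| = 384, so the area is 192.
Summing gcd(|Δx|,|Δy|) over the edges gives the boundary count: gcd(15,20) + gcd(8,20) + gcd(1,12) + gcd(14,1) + gcd(6,11) = 5+4+1+1+1 = 12.
Pick's theorem gives I = A − B/2 + 1 = 192 − 12/2 + 1 = 187, so the closed region contains I + B = 187 + 12 = 199 lattice points.

199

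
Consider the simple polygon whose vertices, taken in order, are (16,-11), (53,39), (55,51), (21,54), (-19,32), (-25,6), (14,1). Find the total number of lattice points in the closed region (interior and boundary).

Using the shoelace formula, 2A = |[16·39 − 53·(-11)] + [53·51 − 55·39] + [55·54 − 21·51] + [21·32 − (-19)·54] + [(-19)·6 − (-25)·32] + [(-25)·1 − 14·6] + [14·(-11) − 16·1]| = 5769, so the area is 5769/2.
Summing gcd(|Δx|,|Δy|) over the edges gives the boundary count: gcd(37,50) + gcd(2,12) + gcd(34,3) + gcd(40,22) + gcd(6,26) + gcd(39,5) + gcd(2,12) = 1+2+1+2+2+1+2 = 11.
Pick's theorem gives I = A − B/2 + 1 = 5769/2 − 11/2 + 1 = 2880, so the closed region contains I + B = 2880 + 11 = 2891 lattice points.

2891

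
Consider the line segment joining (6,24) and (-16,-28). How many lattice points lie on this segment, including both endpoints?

The number of lattice points on a segment between lattice points is gcd(|Δx|,|Δy|) + 1 = gcd(22,52) + 1 = 2 + 1 = 3.

3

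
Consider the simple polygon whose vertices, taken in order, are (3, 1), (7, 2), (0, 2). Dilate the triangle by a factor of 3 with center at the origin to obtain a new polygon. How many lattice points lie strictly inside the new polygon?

19

Using the shoelace formula, 2A = |(3·2 − 7·1) + (7·2 − 0·2) + (0·1 − 3·2)| = 7, so the area is 3.5.
The number of boundary lattice points is Σ gcd(|Δx|,|Δy|) = gcd(4,1) + gcd(7,0) + gcd(3,1) = 1+7+1 = 9.
Scaling by 3 multiplies the area by 3² = 9 (so the new area is 31.5) and multiplies the boundary lattice-point count by 3, giving 27.
By Pick's theorem, the interior count of the dilated polygon is 31.5 − 27/2 + 1 = 19.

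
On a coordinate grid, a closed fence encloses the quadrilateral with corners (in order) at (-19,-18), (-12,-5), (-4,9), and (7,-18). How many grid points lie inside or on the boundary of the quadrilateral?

370

The shoelace formula gives twice the area as |((-19)·(-5) − (-12)·(-18)) + ((-12)·9 − (-4)·(-5)) + ((-4)·(-18) − 7·9) + (7·(-18) − (-19)·(-18))| = 708, so the area is 354.
Along each edge there are gcd(|Δx|,|Δy|)+1 lattice points, so counting each shared vertex once the boundary has gcd(7,13) + gcd(8,14) + gcd(11,27) + gcd(26,0) = 1+2+1+26 = 30.
Pick's theorem gives I = A − B/2 + 1 = 354 − 30/2 + 1 = 340, so the closed region contains I + B = 340 + 30 = 370 lattice points.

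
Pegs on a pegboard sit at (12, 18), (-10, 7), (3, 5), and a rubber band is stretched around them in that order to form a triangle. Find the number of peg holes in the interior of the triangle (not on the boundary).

By the shoelace formula, twice the signed area is |[12·7 − (-10)·18] + [(-10)·5 − 3·7] + [3·18 − 12·5]| = 187, so the area is 93.5.
The number of boundary lattice points is Σ gcd(|Δx|,|Δy|) = gcd(22,11) + gcd(13,2) + gcd(9,13) = 11+1+1 = 13.
Pick's theorem gives I = A − B/2 + 1 = 93.5 − 13/2 + 1 = 88.

88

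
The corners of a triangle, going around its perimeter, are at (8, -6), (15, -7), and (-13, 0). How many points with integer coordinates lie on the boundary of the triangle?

Summing gcd(|Δx|,|Δy|) over the edges gives the boundary count: gcd(7,1) + gcd(28,7) + gcd(21,6) = 1+7+3 = 11.

11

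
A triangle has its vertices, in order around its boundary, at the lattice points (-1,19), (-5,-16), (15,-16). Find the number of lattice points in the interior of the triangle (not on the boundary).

340

The shoelace formula gives twice the area as |[(-1)·(-16) − (-5)·19] + [(-5)·(-16) − 15·(-16)] + [15·19 − (-1)·(-16)]| = 700, so the area is 350.
Along each edge there are gcd(|Δx|,|Δy|)+1 lattice points, so counting each shared vertex once the boundary has gcd(4,35) + gcd(20,0) + gcd(16,35) = 1+20+1 = 22.
Pick's theorem gives I = A − B/2 + 1 = 350 − 22/2 + 1 = 340.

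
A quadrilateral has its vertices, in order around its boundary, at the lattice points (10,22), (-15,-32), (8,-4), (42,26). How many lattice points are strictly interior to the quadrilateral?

680

The shoelace formula gives twice the area as |(10·(-32) − (-15)·22) + ((-15)·(-4) − 8·(-32)) + (8·26 − 42·(-4)) + (42·22 − 10·26)| = 1366, so the area is 683.
Summing gcd(|Δx|,|Δy|) over the edges gives the boundary count: gcd(25,54) + gcd(23,28) + gcd(34,30) + gcd(32,4) = 1+1+2+4 = 8.
By Pick's theorem A = I + B/2 − 1, so I = 683 − 8/2 + 1 = 680.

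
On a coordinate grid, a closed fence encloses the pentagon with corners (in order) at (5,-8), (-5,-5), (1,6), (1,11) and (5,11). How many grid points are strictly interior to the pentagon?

98

By the shoelace formula, twice the signed area is |(5·(-5) − (-5)·(-8)) + ((-5)·6 − 1·(-5)) + (1·11 − 1·6) + (1·11 − 5·11) + (5·(-8) − 5·11)| = 224, so the area is 112.
Along each edge there are gcd(|Δx|,|Δy|)+1 lattice points, so counting each shared vertex once the boundary has gcd(10,3) + gcd(6,11) + gcd(0,5) + gcd(4,0) + gcd(0,19) = 1+1+5+4+19 = 30.
By Pick's theorem A = I + B/2 − 1, so I = 112 − 30/2 + 1 = 98.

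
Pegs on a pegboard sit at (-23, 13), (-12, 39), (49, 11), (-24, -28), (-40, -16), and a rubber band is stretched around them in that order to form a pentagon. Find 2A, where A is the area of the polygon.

By the shoelace formula, twice the signed area is |((-23)·39 − (-12)·13) + ((-12)·11 − 49·39) + (49·(-28) − (-24)·11) + ((-24)·(-16) − (-40)·(-28)) + ((-40)·13 − (-23)·(-16))| = 5516, so the area is 2758.

5516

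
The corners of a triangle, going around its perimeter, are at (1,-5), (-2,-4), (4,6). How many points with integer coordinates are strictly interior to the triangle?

17

Using the shoelace formula, 2A = |[1·(-4) − (-2)·(-5)] + [(-2)·6 − 4·(-4)] + [4·(-5) − 1·6]| = 36, so the area is 18.
Summing gcd(|Δx|,|Δy|) over the edges gives the boundary count: gcd(3,1) + gcd(6,10) + gcd(3,11) = 1+2+1 = 4.
Pick's theorem gives I = A − B/2 + 1 = 18 − 4/2 + 1 = 17.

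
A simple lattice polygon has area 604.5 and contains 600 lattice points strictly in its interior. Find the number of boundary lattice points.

11

Pick's theorem gives A = I + B/2 − 1, so B = 2(A − I + 1) = 2(604.5 − 600 + 1) = 11.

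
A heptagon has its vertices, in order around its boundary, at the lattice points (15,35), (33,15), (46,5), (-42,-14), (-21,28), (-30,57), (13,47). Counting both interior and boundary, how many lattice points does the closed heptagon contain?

3074

The shoelace formula gives twice the area as |(15·15 − 33·35) + (33·5 − 46·15) + (46·(-14) − (-42)·5) + ((-42)·28 − (-21)·(-14)) + ((-21)·57 − (-30)·28) + ((-30)·47 − 13·57) + (13·35 − 15·47)| = 6117, so the area is 3058.5.
Along each edge there are gcd(|Δx|,|Δy|)+1 lattice points, so counting each shared vertex once the boundary has gcd(18,20) + gcd(13,10) + gcd(88,19) + gcd(21,42) + gcd(9,29) + gcd(43,10) + gcd(2,12) = 2+1+1+21+1+1+2 = 29.
Pick's theorem gives I = A − B/2 + 1 = 3058.5 − 29/2 + 1 = 3045, so the closed region contains I + B = 3045 + 29 = 3074 lattice points.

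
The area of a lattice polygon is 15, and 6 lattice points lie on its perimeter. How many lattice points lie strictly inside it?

From Pick's theorem, I = A − B/2 + 1 = 15 − 6/2 + 1 = 13.

13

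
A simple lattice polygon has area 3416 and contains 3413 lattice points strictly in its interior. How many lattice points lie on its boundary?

Pick's theorem gives A = I + B/2 − 1, so B = 2(A − I + 1) = 2(3416 − 3413 + 1) = 8.

8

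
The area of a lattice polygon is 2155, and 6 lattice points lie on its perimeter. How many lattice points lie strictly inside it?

2153

From Pick's theorem, I = A − B/2 + 1 = 2155 − 6/2 + 1 = 2153.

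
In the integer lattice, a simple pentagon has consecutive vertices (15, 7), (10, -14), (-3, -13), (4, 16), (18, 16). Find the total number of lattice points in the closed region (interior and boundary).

404

Using the shoelace formula, 2A = |(15·(-14) − 10·7) + (10·(-13) − (-3)·(-14)) + ((-3)·16 − 4·(-13)) + (4·16 − 18·16) + (18·7 − 15·16)| = 786, so the area is 393.
Along each edge there are gcd(|Δx|,|Δy|)+1 lattice points, so counting each shared vertex once the boundary has gcd(5,21) + gcd(13,1) + gcd(7,29) + gcd(14,0) + gcd(3,9) = 1+1+1+14+3 = 20.
Pick's theorem gives I = A − B/2 + 1 = 393 − 20/2 + 1 = 384, so the closed region contains I + B = 384 + 20 = 404 lattice points.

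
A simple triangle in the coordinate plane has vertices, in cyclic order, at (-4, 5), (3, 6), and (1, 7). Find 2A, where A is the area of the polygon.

The shoelace formula gives twice the area as |[(-4)·6 − 3·5] + [3·7 − 1·6] + [1·5 − (-4)·7]| = 9, so the area is 4.5.

9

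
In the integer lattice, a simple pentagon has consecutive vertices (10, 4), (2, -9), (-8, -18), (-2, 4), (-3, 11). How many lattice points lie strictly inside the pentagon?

201

The shoelace formula gives twice the area as |(10·(-9) − 2·4) + (2·(-18) − (-8)·(-9)) + ((-8)·4 − (-2)·(-18)) + ((-2)·11 − (-3)·4) + ((-3)·4 − 10·11)| = 406, so the area is 203.
Along each edge there are gcd(|Δx|,|Δy|)+1 lattice points, so counting each shared vertex once the boundary has gcd(8,13) + gcd(10,9) + gcd(6,22) + gcd(1,7) + gcd(13,7) = 1+1+2+1+1 = 6.
By Pick's theorem A = I + B/2 − 1, so I = 203 − 6/2 + 1 = 201.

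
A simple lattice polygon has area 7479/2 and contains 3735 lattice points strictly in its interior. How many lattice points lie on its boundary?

Pick's theorem gives A = I + B/2 − 1, so B = 2(A − I + 1) = 2(7479/2 − 3735 + 1) = 11.

11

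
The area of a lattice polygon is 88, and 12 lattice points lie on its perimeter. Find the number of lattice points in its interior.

From Pick's theorem, I = A − B/2 + 1 = 88 − 12/2 + 1 = 83.

83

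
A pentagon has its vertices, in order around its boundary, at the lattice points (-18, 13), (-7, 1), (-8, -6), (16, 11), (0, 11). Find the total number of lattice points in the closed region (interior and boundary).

The shoelace formula gives twice the area as |[(-18)·1 − (-7)·13] + [(-7)·(-6) − (-8)·1] + [(-8)·11 − 16·(-6)] + [16·11 − 0·11] + [0·13 − (-18)·11]| = 505, so the area is 252.5.
Summing gcd(|Δx|,|Δy|) over the edges gives the boundary count: gcd(11,12) + gcd(1,7) + gcd(24,17) + gcd(16,0) + gcd(18,2) = 1+1+1+16+2 = 21.
Pick's theorem gives I = A − B/2 + 1 = 252.5 − 21/2 + 1 = 243, so the closed region contains I + B = 243 + 21 = 264 lattice points.

264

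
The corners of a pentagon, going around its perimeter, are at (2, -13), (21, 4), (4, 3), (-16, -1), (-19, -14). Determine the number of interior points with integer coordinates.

By the shoelace formula, twice the signed area is |(2·4 − 21·(-13)) + (21·3 − 4·4) + (4·(-1) − (-16)·3) + ((-16)·(-14) − (-19)·(-1)) + ((-19)·(-13) − 2·(-14))| = 852, so the area is 426.
Along each edge there are gcd(|Δx|,|Δy|)+1 lattice points, so counting each shared vertex once the boundary has gcd(19,17) + gcd(17,1) + gcd(20,4) + gcd(3,13) + gcd(21,1) = 1+1+4+1+1 = 8.
Pick's theorem gives I = A − B/2 + 1 = 426 − 8/2 + 1 = 423.

423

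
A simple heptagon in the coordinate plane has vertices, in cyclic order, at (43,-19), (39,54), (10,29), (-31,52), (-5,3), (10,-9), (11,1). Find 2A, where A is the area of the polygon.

5112

Using the shoelace formula, 2A = |(43·54 − 39·(-19)) + (39·29 − 10·54) + (10·52 − (-31)·29) + ((-31)·3 − (-5)·52) + ((-5)·(-9) − 10·3) + (10·1 − 11·(-9)) + (11·(-19) − 43·1)| = 5112, so the area is 2556.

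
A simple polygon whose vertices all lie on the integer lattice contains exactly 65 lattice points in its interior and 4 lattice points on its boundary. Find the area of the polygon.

By Pick's theorem, A = I + B/2 − 1 = 65 + 4/2 − 1 = 66.

66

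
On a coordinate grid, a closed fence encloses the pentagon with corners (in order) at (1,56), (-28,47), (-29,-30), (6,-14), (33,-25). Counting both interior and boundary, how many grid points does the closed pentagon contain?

The shoelace formula gives twice the area as |[1·47 − (-28)·56] + [(-28)·(-30) − (-29)·47] + [(-29)·(-14) − 6·(-30)] + [6·(-25) − 33·(-14)] + [33·56 − 1·(-25)]| = 6589, so the area is 6589/2.
Summing gcd(|Δx|,|Δy|) over the edges gives the boundary count: gcd(29,9) + gcd(1,77) + gcd(35,16) + gcd(27,11) + gcd(32,81) = 1+1+1+1+1 = 5.
Pick's theorem gives I = A − B/2 + 1 = 6589/2 − 5/2 + 1 = 3293, so the closed region contains I + B = 3293 + 5 = 3298 lattice points.

3298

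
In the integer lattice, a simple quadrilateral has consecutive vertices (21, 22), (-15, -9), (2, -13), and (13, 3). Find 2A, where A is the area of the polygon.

By the shoelace formula, twice the signed area is |(21·(-9) − (-15)·22) + ((-15)·(-13) − 2·(-9)) + (2·3 − 13·(-13)) + (13·22 − 21·3)| = 752, so the area is 376.

752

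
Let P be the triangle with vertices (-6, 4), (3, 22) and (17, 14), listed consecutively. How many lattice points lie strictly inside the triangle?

157

Using the shoelace formula, 2A = |[(-6)·22 − 3·4] + [3·14 − 17·22] + [17·4 − (-6)·14]| = 324, so the area is 162.
The number of boundary lattice points is Σ gcd(|Δx|,|Δy|) = gcd(9,18) + gcd(14,8) + gcd(23,10) = 9+2+1 = 12.
By Pick's theorem A = I + B/2 − 1, so I = 162 − 12/2 + 1 = 157.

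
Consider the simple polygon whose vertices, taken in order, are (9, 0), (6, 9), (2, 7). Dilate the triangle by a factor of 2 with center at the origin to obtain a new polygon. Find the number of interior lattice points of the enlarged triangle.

Using the shoelace formula, 2A = |[9·9 − 6·0] + [6·7 − 2·9] + [2·0 − 9·7]| = 42, so the area is 21.
Along each edge there are gcd(|Δx|,|Δy|)+1 lattice points, so counting each shared vertex once the boundary has gcd(3,9) + gcd(4,2) + gcd(7,7) = 3+2+7 = 12.
Scaling by 2 multiplies the area by 2² = 4 (so the new area is 84) and multiplies the boundary lattice-point count by 2, giving 24.
By Pick's theorem, the interior count of the dilated polygon is 84 − 24/2 + 1 = 73.

73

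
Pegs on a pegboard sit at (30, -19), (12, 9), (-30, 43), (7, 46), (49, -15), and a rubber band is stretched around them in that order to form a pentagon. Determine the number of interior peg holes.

1616

The shoelace formula gives twice the area as |(30·9 − 12·(-19)) + (12·43 − (-30)·9) + ((-30)·46 − 7·43) + (7·(-15) − 49·46) + (49·(-19) − 30·(-15))| = 3237, so the area is 3237/2.
Summing gcd(|Δx|,|Δy|) over the edges gives the boundary count: gcd(18,28) + gcd(42,34) + gcd(37,3) + gcd(42,61) + gcd(19,4) = 2+2+1+1+1 = 7.
By Pick's theorem A = I + B/2 − 1, so I = 3237/2 − 7/2 + 1 = 1616.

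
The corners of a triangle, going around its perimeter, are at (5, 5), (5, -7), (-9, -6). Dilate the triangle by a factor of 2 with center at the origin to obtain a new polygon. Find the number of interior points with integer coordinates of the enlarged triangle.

By the shoelace formula, twice the signed area is |(5·(-7) − 5·5) + (5·(-6) − (-9)·(-7)) + ((-9)·5 − 5·(-6))| = 168, so the area is 84.
The number of boundary lattice points is Σ gcd(|Δx|,|Δy|) = gcd(0,12) + gcd(14,1) + gcd(14,11) = 12+1+1 = 14.
Scaling by 2 multiplies the area by 2² = 4 (so the new area is 336) and multiplies the boundary lattice-point count by 2, giving 28.
By Pick's theorem, the interior count of the dilated polygon is 336 − 28/2 + 1 = 323.

323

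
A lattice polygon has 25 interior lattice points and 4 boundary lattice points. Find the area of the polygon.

Pick's theorem states A = I + B/2 − 1, so A = 25 + 4/2 − 1 = 26.

26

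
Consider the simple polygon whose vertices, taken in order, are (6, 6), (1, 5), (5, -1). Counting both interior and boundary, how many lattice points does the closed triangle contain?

20

By the shoelace formula, twice the signed area is |(6·5 − 1·6) + (1·(-1) − 5·5) + (5·6 − 6·(-1))| = 34, so the area is 17.
Summing gcd(|Δx|,|Δy|) over the edges gives the boundary count: gcd(5,1) + gcd(4,6) + gcd(1,7) = 1+2+1 = 4.
Pick's theorem gives I = A − B/2 + 1 = 17 − 4/2 + 1 = 16, so the closed region contains I + B = 16 + 4 = 20 lattice points.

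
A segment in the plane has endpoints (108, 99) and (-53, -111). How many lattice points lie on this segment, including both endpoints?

8

The number of lattice points on a segment between lattice points is gcd(|Δx|,|Δy|) + 1 = gcd(161,210) + 1 = 7 + 1 = 8.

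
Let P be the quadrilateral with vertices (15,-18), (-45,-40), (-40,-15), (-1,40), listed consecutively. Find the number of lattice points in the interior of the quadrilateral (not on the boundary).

2262

Using the shoelace formula, 2A = |(15·(-40) − (-45)·(-18)) + ((-45)·(-15) − (-40)·(-40)) + ((-40)·40 − (-1)·(-15)) + ((-1)·(-18) − 15·40)| = 4532, so the area is 2266.
Along each edge there are gcd(|Δx|,|Δy|)+1 lattice points, so counting each shared vertex once the boundary has gcd(60,22) + gcd(5,25) + gcd(39,55) + gcd(16,58) = 2+5+1+2 = 10.
Pick's theorem gives I = A − B/2 + 1 = 2266 − 10/2 + 1 = 2262.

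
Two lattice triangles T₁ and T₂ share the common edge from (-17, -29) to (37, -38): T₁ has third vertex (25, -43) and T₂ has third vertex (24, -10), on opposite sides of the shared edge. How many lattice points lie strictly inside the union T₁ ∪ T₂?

879

The union is the simple quadrilateral with vertices (-17, -29), (25, -43), (37, -38), (24, -10) in order.
The shoelace formula gives twice the area as |[(-17)·(-43) − 25·(-29)] + [25·(-38) − 37·(-43)] + [37·(-10) − 24·(-38)] + [24·(-29) − (-17)·(-10)]| = 1773, so the area is 886.5.
Along each edge there are gcd(|Δx|,|Δy|)+1 lattice points, so counting each shared vertex once the boundary has gcd(42,14) + gcd(12,5) + gcd(13,28) + gcd(41,19) = 14+1+1+1 = 17.
By Pick's theorem I = A − B/2 + 1 = 886.5 − 17/2 + 1 = 879.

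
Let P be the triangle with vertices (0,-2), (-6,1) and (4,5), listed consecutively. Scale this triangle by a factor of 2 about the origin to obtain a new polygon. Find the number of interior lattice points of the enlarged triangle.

Using the shoelace formula, 2A = |(0·1 − (-6)·(-2)) + ((-6)·5 − 4·1) + (4·(-2) − 0·5)| = 54, so the area is 27.
Summing gcd(|Δx|,|Δy|) over the edges gives the boundary count: gcd(6,3) + gcd(10,4) + gcd(4,7) = 3+2+1 = 6.
Scaling by 2 multiplies the area by 2² = 4 (so the new area is 108) and multiplies the boundary lattice-point count by 2, giving 12.
By Pick's theorem, the interior count of the dilated polygon is 108 − 12/2 + 1 = 103.

103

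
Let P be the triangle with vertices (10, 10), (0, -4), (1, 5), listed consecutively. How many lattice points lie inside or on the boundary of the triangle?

41

The shoelace formula gives twice the area as |(10·(-4) − 0·10) + (0·5 − 1·(-4)) + (1·10 − 10·5)| = 76, so the area is 38.
Summing gcd(|Δx|,|Δy|) over the edges gives the boundary count: gcd(10,14) + gcd(1,9) + gcd(9,5) = 2+1+1 = 4.
Pick's theorem gives I = A − B/2 + 1 = 38 − 4/2 + 1 = 37, so the closed region contains I + B = 37 + 4 = 41 lattice points.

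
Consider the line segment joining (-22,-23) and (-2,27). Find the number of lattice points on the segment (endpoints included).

11

The number of lattice points on a segment between lattice points is gcd(|Δx|,|Δy|) + 1 = gcd(20,50) + 1 = 10 + 1 = 11.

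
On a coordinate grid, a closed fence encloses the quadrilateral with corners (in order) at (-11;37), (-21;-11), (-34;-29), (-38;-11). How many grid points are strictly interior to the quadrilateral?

Using the shoelace formula, 2A = |[(-11)·(-11) − (-21)·37] + [(-21)·(-29) − (-34)·(-11)] + [(-34)·(-11) − (-38)·(-29)] + [(-38)·37 − (-11)·(-11)]| = 1122, so the area is 561.
Summing gcd(|Δx|,|Δy|) over the edges gives the boundary count: gcd(10,48) + gcd(13,18) + gcd(4,18) + gcd(27,48) = 2+1+2+3 = 8.
By Pick's theorem A = I + B/2 − 1, so I = 561 − 8/2 + 1 = 558.

558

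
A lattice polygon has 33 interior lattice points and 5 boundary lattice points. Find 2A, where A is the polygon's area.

Pick's theorem states A = I + B/2 − 1, so A = 33 + 5/2 − 1 = 69/2.
Hence 2A = 69.

69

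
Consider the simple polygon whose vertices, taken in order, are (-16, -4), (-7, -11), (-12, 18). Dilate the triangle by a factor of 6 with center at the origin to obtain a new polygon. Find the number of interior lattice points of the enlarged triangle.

4057

By the shoelace formula, twice the signed area is |((-16)·(-11) − (-7)·(-4)) + ((-7)·18 − (-12)·(-11)) + ((-12)·(-4) − (-16)·18)| = 226, so the area is 113.
The number of boundary lattice points is Σ gcd(|Δx|,|Δy|) = gcd(9,7) + gcd(5,29) + gcd(4,22) = 1+1+2 = 4.
Scaling by 6 multiplies the area by 6² = 36 (so the new area is 4068) and multiplies the boundary lattice-point count by 6, giving 24.
By Pick's theorem, the interior count of the dilated polygon is 4068 − 24/2 + 1 = 4057.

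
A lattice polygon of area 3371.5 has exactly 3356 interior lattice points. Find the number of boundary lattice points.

Pick's theorem gives A = I + B/2 − 1, so B = 2(A − I + 1) = 2(3371.5 − 3356 + 1) = 33.

33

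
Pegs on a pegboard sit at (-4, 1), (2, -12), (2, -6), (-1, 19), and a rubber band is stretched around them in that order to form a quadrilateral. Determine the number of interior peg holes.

The shoelace formula gives twice the area as |[(-4)·(-12) − 2·1] + [2·(-6) − 2·(-12)] + [2·19 − (-1)·(-6)] + [(-1)·1 − (-4)·19]| = 165, so the area is 82.5.
Summing gcd(|Δx|,|Δy|) over the edges gives the boundary count: gcd(6,13) + gcd(0,6) + gcd(3,25) + gcd(3,18) = 1+6+1+3 = 11.
Pick's theorem gives I = A − B/2 + 1 = 82.5 − 11/2 + 1 = 78.

78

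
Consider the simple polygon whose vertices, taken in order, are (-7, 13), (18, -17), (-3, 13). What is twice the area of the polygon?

Using the shoelace formula, 2A = |((-7)·(-17) − 18·13) + (18·13 − (-3)·(-17)) + ((-3)·13 − (-7)·13)| = 120, so the area is 60.

120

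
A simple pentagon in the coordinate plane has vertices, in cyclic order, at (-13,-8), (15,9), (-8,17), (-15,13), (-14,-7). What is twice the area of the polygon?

789

Using the shoelace formula, 2A = |((-13)·9 − 15·(-8)) + (15·17 − (-8)·9) + ((-8)·13 − (-15)·17) + ((-15)·(-7) − (-14)·13) + ((-14)·(-8) − (-13)·(-7))| = 789, so the area is 394.5.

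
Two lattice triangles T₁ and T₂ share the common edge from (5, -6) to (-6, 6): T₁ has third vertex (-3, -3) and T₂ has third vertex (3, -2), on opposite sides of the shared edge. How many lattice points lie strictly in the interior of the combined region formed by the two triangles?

The union is the simple quadrilateral with vertices (5, -6), (-3, -3), (-6, 6), (3, -2) in order.
The shoelace formula gives twice the area as |(5·(-3) − (-3)·(-6)) + ((-3)·6 − (-6)·(-3)) + ((-6)·(-2) − 3·6) + (3·(-6) − 5·(-2))| = 83, so the area is 41.5.
Along each edge there are gcd(|Δx|,|Δy|)+1 lattice points, so counting each shared vertex once the boundary has gcd(8,3) + gcd(3,9) + gcd(9,8) + gcd(2,4) = 1+3+1+2 = 7.
By Pick's theorem I = A − B/2 + 1 = 41.5 − 7/2 + 1 = 39.

39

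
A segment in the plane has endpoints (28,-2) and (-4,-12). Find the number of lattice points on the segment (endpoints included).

3

The number of lattice points on a segment between lattice points is gcd(|Δx|,|Δy|) + 1 = gcd(32,10) + 1 = 2 + 1 = 3.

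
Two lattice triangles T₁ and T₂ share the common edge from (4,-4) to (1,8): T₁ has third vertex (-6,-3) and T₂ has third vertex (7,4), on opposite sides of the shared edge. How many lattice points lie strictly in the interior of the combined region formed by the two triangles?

87

The union is the simple quadrilateral with vertices (4,-4), (-6,-3), (1,8), (7,4) in order.
Using the shoelace formula, 2A = |(4·(-3) − (-6)·(-4)) + ((-6)·8 − 1·(-3)) + (1·4 − 7·8) + (7·(-4) − 4·4)| = 177, so the area is 88.5.
Along each edge there are gcd(|Δx|,|Δy|)+1 lattice points, so counting each shared vertex once the boundary has gcd(10,1) + gcd(7,11) + gcd(6,4) + gcd(3,8) = 1+1+2+1 = 5.
By Pick's theorem I = A − B/2 + 1 = 88.5 − 5/2 + 1 = 87.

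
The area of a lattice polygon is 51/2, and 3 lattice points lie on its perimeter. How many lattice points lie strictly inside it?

25

Pick's theorem A = I + B/2 − 1 rearranges to I = A − B/2 + 1 = 51/2 − 3/2 + 1 = 25.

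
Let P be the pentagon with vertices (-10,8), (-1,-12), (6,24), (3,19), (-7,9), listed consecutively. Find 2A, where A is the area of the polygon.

By the shoelace formula, twice the signed area is |[(-10)·(-12) − (-1)·8] + [(-1)·24 − 6·(-12)] + [6·19 − 3·24] + [3·9 − (-7)·19] + [(-7)·8 − (-10)·9]| = 412, so the area is 206.

412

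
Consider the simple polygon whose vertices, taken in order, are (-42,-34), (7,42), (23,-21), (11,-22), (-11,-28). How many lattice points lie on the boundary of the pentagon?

Along each edge there are gcd(|Δx|,|Δy|)+1 lattice points, so counting each shared vertex once the boundary has gcd(49,76) + gcd(16,63) + gcd(12,1) + gcd(22,6) + gcd(31,6) = 1+1+1+2+1 = 6.

6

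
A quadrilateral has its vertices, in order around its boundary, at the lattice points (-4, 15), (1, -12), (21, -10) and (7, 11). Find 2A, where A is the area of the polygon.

725

By the shoelace formula, twice the signed area is |((-4)·(-12) − 1·15) + (1·(-10) − 21·(-12)) + (21·11 − 7·(-10)) + (7·15 − (-4)·11)| = 725, so the area is 725/2.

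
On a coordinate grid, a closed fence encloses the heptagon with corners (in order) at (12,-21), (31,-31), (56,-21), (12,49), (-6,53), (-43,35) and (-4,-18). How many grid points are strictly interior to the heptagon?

The shoelace formula gives twice the area as |(12·(-31) − 31·(-21)) + (31·(-21) − 56·(-31)) + (56·49 − 12·(-21)) + (12·53 − (-6)·49) + ((-6)·35 − (-43)·53) + ((-43)·(-18) − (-4)·35) + ((-4)·(-21) − 12·(-18))| = 8573, so the area is 4286.5.
Along each edge there are gcd(|Δx|,|Δy|)+1 lattice points, so counting each shared vertex once the boundary has gcd(19,10) + gcd(25,10) + gcd(44,70) + gcd(18,4) + gcd(37,18) + gcd(39,53) + gcd(16,3) = 1+5+2+2+1+1+1 = 13.
Pick's theorem gives I = A − B/2 + 1 = 4286.5 − 13/2 + 1 = 4281.

4281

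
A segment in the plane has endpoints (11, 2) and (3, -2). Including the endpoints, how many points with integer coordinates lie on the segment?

5

The number of lattice points on a segment between lattice points is gcd(|Δx|,|Δy|) + 1 = gcd(8,4) + 1 = 4 + 1 = 5.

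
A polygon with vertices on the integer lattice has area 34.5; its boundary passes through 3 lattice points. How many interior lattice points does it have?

34

Pick's theorem A = I + B/2 − 1 rearranges to I = A − B/2 + 1 = 34.5 − 3/2 + 1 = 34.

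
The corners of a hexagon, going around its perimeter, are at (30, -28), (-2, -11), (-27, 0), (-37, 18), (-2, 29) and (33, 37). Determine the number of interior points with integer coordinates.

2633

By the shoelace formula, twice the signed area is |(30·(-11) − (-2)·(-28)) + ((-2)·0 − (-27)·(-11)) + ((-27)·18 − (-37)·0) + ((-37)·29 − (-2)·18) + ((-2)·37 − 33·29) + (33·(-28) − 30·37)| = 5271, so the area is 5271/2.
The number of boundary lattice points is Σ gcd(|Δx|,|Δy|) = gcd(32,17) + gcd(25,11) + gcd(10,18) + gcd(35,11) + gcd(35,8) + gcd(3,65) = 1+1+2+1+1+1 = 7.
Pick's theorem gives I = A − B/2 + 1 = 5271/2 − 7/2 + 1 = 2633.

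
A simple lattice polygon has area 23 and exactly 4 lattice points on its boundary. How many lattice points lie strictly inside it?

Pick's theorem A = I + B/2 − 1 rearranges to I = A − B/2 + 1 = 23 − 4/2 + 1 = 22.

22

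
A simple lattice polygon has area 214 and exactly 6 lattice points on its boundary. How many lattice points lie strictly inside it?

Pick's theorem A = I + B/2 − 1 rearranges to I = A − B/2 + 1 = 214 − 6/2 + 1 = 212.

212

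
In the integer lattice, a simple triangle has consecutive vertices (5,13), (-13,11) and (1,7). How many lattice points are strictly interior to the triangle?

48

By the shoelace formula, twice the signed area is |(5·11 − (-13)·13) + ((-13)·7 − 1·11) + (1·13 − 5·7)| = 100, so the area is 50.
The number of boundary lattice points is Σ gcd(|Δx|,|Δy|) = gcd(18,2) + gcd(14,4) + gcd(4,6) = 2+2+2 = 6.
Pick's theorem gives I = A − B/2 + 1 = 50 − 6/2 + 1 = 48.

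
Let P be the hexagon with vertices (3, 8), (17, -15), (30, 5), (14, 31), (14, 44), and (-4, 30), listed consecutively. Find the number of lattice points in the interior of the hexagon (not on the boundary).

926

Using the shoelace formula, 2A = |(3·(-15) − 17·8) + (17·5 − 30·(-15)) + (30·31 − 14·5) + (14·44 − 14·31) + (14·30 − (-4)·44) + ((-4)·8 − 3·30)| = 1870, so the area is 935.
Summing gcd(|Δx|,|Δy|) over the edges gives the boundary count: gcd(14,23) + gcd(13,20) + gcd(16,26) + gcd(0,13) + gcd(18,14) + gcd(7,22) = 1+1+2+13+2+1 = 20.
Pick's theorem gives I = A − B/2 + 1 = 935 − 20/2 + 1 = 926.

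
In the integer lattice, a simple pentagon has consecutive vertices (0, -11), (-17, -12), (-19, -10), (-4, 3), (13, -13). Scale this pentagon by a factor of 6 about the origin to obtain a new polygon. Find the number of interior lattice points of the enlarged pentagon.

By the shoelace formula, twice the signed area is |[0·(-12) − (-17)·(-11)] + [(-17)·(-10) − (-19)·(-12)] + [(-19)·3 − (-4)·(-10)] + [(-4)·(-13) − 13·3] + [13·(-11) − 0·(-13)]| = 472, so the area is 236.
Along each edge there are gcd(|Δx|,|Δy|)+1 lattice points, so counting each shared vertex once the boundary has gcd(17,1) + gcd(2,2) + gcd(15,13) + gcd(17,16) + gcd(13,2) = 1+2+1+1+1 = 6.
Scaling by 6 multiplies the area by 6² = 36 (so the new area is 8496) and multiplies the boundary lattice-point count by 6, giving 36.
By Pick's theorem, the interior count of the dilated polygon is 8496 − 36/2 + 1 = 8479.

8479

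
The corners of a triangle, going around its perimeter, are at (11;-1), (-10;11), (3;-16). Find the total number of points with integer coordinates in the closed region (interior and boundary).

By the shoelace formula, twice the signed area is |(11·11 − (-10)·(-1)) + ((-10)·(-16) − 3·11) + (3·(-1) − 11·(-16))| = 411, so the area is 411/2.
Summing gcd(|Δx|,|Δy|) over the edges gives the boundary count: gcd(21,12) + gcd(13,27) + gcd(8,15) = 3+1+1 = 5.
Pick's theorem gives I = A − B/2 + 1 = 411/2 − 5/2 + 1 = 204, so the closed region contains I + B = 204 + 5 = 209 lattice points.

209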